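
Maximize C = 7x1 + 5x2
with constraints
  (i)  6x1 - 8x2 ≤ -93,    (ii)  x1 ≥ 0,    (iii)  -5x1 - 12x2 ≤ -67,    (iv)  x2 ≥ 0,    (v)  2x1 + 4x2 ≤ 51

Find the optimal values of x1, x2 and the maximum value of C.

x1 = 9/10, x2 = 123/10, maximum C = 339/5

Corner points and C = 7x1 + 5x2:
  (0, 93/8) → C = 465/8
  (9/10, 123/10) → C = 339/5
  (0, 51/4) → C = 255/4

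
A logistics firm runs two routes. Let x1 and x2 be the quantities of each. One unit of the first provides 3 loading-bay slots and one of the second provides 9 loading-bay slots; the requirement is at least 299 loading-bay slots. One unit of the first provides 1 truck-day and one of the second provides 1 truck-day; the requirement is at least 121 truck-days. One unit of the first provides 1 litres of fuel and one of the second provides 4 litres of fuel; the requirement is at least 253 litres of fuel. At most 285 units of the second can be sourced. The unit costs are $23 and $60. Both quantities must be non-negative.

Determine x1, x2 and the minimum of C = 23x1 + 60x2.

x1 = 77, x2 = 44, minimum C = 4411

Extreme points and C = 23x1 + 60x2:
  (0, 121) → C = 7260
  (0, 285) → C = 17100
  (253, 0) → C = 5819
  (77, 44) → C = 4411
The feasible region is unbounded (it extends along (1, 0)), but C strictly increases along every unbounded feasible direction, so there is no improving ray and the minimum is attained at a vertex.

The binding constraints are x1 + x2 = 121 and x1 + 4x2 = 253.
Solving simultaneously gives x1 = 77, x2 = 44.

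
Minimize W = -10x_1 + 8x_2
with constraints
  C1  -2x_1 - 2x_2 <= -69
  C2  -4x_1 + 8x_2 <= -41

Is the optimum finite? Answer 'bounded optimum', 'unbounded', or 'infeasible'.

From the feasible point (317/12, 97/12), moving in the direction (2, -2) keeps every constraint satisfied while W decreases without bound.

unbounded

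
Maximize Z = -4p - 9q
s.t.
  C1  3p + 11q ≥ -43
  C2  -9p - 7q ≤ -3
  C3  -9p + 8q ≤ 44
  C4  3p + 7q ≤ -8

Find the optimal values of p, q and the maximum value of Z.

Extreme points and Z = -4p - 9q:
  (167/39, -66/13) → Z = 1114/39
  (71/4, -35/4) → Z = 31/4
  (11/6, -27/14) → Z = 421/42

At the optimal vertex, 3p + 11q = -43 and -9p - 7q = -3.
Solving simultaneously gives p = 167/39, q = -66/13.

p = 167/39, q = -66/13, maximum Z = 1114/39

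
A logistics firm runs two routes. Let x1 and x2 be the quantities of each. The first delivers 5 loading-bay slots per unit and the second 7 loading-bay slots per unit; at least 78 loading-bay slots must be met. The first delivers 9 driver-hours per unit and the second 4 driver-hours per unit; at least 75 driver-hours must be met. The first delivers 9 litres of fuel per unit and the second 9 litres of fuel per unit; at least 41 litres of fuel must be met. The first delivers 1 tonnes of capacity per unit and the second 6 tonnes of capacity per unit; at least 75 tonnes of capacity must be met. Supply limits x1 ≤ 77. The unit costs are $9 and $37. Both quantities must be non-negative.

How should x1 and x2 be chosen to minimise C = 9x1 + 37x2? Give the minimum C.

Corner points and C = 9x1 + 37x2:
  (0, 75/4) → C = 2775/4
  (75, 0) → C = 675
  (77, 0) → C = 693
  (3, 12) → C = 471
The feasible region is unbounded (it extends along (0, 1)), but C strictly increases along every unbounded feasible direction, so there is no improving ray and the minimum is attained at a vertex.

The binding constraints are 9x1 + 4x2 = 75 and x1 + 6x2 = 75.
Solving simultaneously gives x1 = 3, x2 = 12.

x1 = 3, x2 = 12, minimum C = 471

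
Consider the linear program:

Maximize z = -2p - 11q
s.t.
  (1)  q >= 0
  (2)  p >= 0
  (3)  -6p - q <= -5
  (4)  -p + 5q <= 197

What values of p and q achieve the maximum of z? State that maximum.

p = 5/6, q = 0, maximum z = -5/3

Vertices and z = -2p - 11q:
  (5/6, 0) → z = -5/3
  (0, 5) → z = -55
  (0, 197/5) → z = -2167/5
The feasible region is unbounded (it extends along (5, 1), (1, 0)), but z strictly decreases along every unbounded feasible direction, so there is no improving ray and the maximum is attained at a vertex.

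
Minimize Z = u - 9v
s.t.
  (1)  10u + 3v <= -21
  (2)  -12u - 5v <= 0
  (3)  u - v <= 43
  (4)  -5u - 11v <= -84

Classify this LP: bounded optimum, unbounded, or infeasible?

From the feasible point (-15/2, 18), moving in the direction (-3, 10) keeps every constraint satisfied while Z decreases without bound.

unbounded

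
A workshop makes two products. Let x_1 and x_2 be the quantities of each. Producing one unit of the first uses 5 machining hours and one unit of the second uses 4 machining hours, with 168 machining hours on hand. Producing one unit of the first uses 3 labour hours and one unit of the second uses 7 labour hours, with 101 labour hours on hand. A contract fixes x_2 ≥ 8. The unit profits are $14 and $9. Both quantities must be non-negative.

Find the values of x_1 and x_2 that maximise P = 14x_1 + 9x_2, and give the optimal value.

x_1 = 15, x_2 = 8, maximum P = 282

Extreme points and P = 14x_1 + 9x_2:
  (0, 101/7) → P = 909/7
  (0, 8) → P = 72
  (15, 8) → P = 282

At the optimal vertex, 3x_1 + 7x_2 = 101 and x_2 = 8.
Solving simultaneously gives x_1 = 15, x_2 = 8.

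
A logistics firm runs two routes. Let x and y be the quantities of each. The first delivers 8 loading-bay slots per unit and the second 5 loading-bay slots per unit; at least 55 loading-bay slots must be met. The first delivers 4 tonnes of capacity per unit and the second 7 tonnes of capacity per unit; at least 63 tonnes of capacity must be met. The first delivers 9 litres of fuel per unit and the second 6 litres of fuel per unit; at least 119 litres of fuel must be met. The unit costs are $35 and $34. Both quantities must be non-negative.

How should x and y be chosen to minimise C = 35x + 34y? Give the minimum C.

Extreme points and C = 35x + 34y:
  (0, 119/6) → C = 2023/3
  (63/4, 0) → C = 2205/4
  (35/3, 7/3) → C = 1463/3
The feasible region is unbounded (it extends along (0, 1), (1, 0)), but C strictly increases along every unbounded feasible direction, so there is no improving ray and the minimum is attained at a vertex.

The binding constraints are 4x + 7y = 63 and 9x + 6y = 119.
Solving simultaneously gives x = 35/3, y = 7/3.

x = 35/3, y = 7/3, minimum C = 1463/3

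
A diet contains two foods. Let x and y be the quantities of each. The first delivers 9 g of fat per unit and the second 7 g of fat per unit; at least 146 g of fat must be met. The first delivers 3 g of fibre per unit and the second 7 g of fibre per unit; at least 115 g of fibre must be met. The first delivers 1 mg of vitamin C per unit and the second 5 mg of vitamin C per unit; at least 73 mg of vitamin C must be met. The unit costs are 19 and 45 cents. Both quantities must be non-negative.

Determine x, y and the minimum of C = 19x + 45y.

x = 8, y = 13, minimum C = 737

Corner points and C = 19x + 45y:
  (0, 146/7) → C = 6570/7
  (73, 0) → C = 1387
  (31/6, 199/14) → C = 15494/21
  (8, 13) → C = 737
The feasible region is unbounded (it extends along (0, 1), (1, 0)), but C strictly increases along every unbounded feasible direction, so there is no improving ray and the minimum is attained at a vertex.

The optimum lies where 3x + 7y = 115 and x + 5y = 73.
Solving simultaneously gives x = 8, y = 13.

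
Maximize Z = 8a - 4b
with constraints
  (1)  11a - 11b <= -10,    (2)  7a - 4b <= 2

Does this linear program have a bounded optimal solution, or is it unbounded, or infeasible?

unbounded

From the feasible point (62/33, 92/33), moving in the direction (4, 7) keeps every constraint satisfied while Z increases without bound.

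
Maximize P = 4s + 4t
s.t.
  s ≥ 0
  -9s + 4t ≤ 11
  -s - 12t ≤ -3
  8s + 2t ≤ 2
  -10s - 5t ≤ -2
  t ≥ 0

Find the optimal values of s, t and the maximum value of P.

Vertices and P = 4s + 4t:
  (0, 1) → P = 4
  (0, 2/5) → P = 8/5
  (9/47, 11/47) → P = 80/47
  (9/115, 28/115) → P = 148/115

s = 0, t = 1, maximum P = 4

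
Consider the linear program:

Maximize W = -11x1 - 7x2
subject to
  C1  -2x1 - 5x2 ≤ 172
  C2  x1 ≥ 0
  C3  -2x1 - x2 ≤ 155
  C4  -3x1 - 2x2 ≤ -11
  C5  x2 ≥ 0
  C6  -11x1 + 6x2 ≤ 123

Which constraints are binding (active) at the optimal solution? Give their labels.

Vertices and W = -11x1 - 7x2:
  (0, 11/2) → W = -77/2
  (0, 41/2) → W = -287/2
  (11/3, 0) → W = -121/3
The feasible region is unbounded (it extends along (6, 11), (1, 0)), but W strictly decreases along every unbounded feasible direction, so there is no improving ray and the maximum is attained at a vertex.

The maximum is at (0, 11/2). Substituting into each constraint, equality holds for C2 and C4; the remaining constraints have slack.

C2 and C4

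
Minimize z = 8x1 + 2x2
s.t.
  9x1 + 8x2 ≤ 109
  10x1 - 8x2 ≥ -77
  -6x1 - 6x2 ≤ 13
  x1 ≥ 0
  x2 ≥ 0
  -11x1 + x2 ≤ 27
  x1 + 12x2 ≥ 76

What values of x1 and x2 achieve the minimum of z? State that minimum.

x1 = 0, x2 = 19/3, minimum z = 38/3

Extreme points and z = 8x1 + 2x2:
  (32/19, 1783/152) → z = 2807/76
  (7, 23/4) → z = 135/2
  (0, 77/8) → z = 77/4
  (0, 19/3) → z = 38/3

The binding constraints are x1 = 0 and x1 + 12x2 = 76.
Solving simultaneously gives x1 = 0, x2 = 19/3.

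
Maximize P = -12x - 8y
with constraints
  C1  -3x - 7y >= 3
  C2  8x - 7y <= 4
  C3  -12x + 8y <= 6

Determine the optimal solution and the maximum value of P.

The binding constraints are 8x - 7y = 4 and -12x + 8y = 6.
Solving simultaneously gives x = -37/10, y = -24/5.

x = -37/10, y = -24/5, maximum P = 414/5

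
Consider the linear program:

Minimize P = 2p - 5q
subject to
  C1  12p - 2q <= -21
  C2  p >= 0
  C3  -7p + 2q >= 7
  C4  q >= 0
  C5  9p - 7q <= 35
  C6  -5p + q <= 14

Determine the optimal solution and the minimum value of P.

p = 7/2, q = 63/2, minimum P = -301/2

Extreme points and P = 2p - 5q:
  (0, 21/2) → P = -105/2
  (7/2, 63/2) → P = -301/2
  (0, 14) → P = -70

The optimum lies where 12p - 2q = -21 and -5p + q = 14.
Solving simultaneously gives p = 7/2, q = 63/2.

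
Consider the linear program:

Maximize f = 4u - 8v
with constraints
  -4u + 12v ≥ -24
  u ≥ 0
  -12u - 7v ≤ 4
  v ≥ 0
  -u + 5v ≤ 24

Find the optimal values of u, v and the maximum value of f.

u = 51, v = 15, maximum f = 84

Corner points and f = 4u - 8v:
  (6, 0) → f = 24
  (51, 15) → f = 84
  (0, 0) → f = 0
  (0, 24/5) → f = -192/5

At the optimal vertex, -4u + 12v = -24 and -u + 5v = 24.
Solving simultaneously gives u = 51, v = 15.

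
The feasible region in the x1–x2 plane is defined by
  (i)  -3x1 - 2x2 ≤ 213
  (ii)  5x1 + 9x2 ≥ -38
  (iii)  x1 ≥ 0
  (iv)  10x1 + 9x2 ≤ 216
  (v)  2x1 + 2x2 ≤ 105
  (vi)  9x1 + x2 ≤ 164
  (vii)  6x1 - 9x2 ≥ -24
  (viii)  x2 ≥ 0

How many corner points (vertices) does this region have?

5

Of the 28 pairwise boundary intersections, those satisfying every inequality are:
  (0, 8/3)
  (0, 0)
  (1260/71, 304/71)
  (12, 32/3)
  (164/9, 0)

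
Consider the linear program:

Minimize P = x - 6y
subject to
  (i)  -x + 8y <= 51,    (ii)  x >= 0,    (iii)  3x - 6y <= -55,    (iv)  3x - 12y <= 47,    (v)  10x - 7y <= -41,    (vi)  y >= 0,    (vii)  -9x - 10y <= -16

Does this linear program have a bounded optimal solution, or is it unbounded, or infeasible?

infeasible

The boundaries -x + 8y = 51 and x = 0 meet at (0, 51/8), but that point violates 3x - 6y ≤ -55. Every candidate vertex is excluded by some other constraint, so the feasible region is empty.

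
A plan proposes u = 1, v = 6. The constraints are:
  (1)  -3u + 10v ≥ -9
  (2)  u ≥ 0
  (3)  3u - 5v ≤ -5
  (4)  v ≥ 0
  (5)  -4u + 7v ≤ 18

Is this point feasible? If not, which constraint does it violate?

not feasible — violates (5)

Constraint (5): -4u + 7v = 38, which is not ≤ 18. All other constraints are satisfied.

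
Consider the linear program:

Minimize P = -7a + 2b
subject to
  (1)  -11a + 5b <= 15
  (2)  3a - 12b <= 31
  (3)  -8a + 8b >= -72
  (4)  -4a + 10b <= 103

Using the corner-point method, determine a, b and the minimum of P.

a = 193/6, b = 139/6, minimum P = -1073/6

The binding constraints are -8a + 8b = -72 and -4a + 10b = 103.
Solving simultaneously gives a = 193/6, b = 139/6.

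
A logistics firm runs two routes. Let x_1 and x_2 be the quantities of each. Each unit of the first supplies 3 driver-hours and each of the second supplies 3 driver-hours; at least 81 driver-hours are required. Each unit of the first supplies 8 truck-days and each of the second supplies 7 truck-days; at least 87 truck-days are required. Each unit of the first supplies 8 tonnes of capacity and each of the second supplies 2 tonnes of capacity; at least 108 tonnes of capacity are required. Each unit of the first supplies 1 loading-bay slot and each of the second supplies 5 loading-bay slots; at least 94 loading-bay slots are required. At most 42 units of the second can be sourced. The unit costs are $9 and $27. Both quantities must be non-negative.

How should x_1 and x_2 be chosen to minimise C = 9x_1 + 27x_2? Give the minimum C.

x_1 = 41/4, x_2 = 67/4, minimum C = 1089/2

Vertices and C = 9x_1 + 27x_2:
  (94, 0) → C = 846
  (9, 18) → C = 567
  (41/4, 67/4) → C = 1089/2
  (3, 42) → C = 1161
The feasible region is unbounded (it extends along (1, 0)), but C strictly increases along every unbounded feasible direction, so there is no improving ray and the minimum is attained at a vertex.

At the optimal vertex, 3x_1 + 3x_2 = 81 and x_1 + 5x_2 = 94.
Solving simultaneously gives x_1 = 41/4, x_2 = 67/4.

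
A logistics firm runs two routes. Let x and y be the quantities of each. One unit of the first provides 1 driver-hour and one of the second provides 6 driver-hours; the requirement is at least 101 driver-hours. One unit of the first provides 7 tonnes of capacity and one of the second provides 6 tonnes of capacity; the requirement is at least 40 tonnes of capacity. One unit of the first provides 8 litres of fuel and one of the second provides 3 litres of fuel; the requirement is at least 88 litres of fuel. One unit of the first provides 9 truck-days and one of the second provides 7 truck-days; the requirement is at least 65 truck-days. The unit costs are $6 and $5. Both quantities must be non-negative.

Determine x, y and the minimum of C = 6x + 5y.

Extreme points and C = 6x + 5y:
  (0, 88/3) → C = 440/3
  (101, 0) → C = 606
  (5, 16) → C = 110
The feasible region is unbounded (it extends along (0, 1), (1, 0)), but C strictly increases along every unbounded feasible direction, so there is no improving ray and the minimum is attained at a vertex.

At the optimal vertex, x + 6y = 101 and 8x + 3y = 88.
Solving simultaneously gives x = 5, y = 16.

x = 5, y = 16, minimum C = 110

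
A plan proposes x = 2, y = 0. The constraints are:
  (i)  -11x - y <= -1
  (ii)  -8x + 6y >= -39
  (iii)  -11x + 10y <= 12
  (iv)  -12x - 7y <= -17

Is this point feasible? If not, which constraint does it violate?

feasible

(i): -22 ≤ -1 ✓
(ii): -16 ≥ -39 ✓
(iii): -22 ≤ 12 ✓
(iv): -24 ≤ -17 ✓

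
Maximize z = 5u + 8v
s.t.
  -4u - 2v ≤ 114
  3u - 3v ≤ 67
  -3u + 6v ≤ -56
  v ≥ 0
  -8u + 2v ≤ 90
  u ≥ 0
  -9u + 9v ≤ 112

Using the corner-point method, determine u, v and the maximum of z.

Feasible corners and z = 5u + 8v:
  (26, 11/3) → z = 478/3
  (67/3, 0) → z = 335/3
  (56/3, 0) → z = 280/3

The binding constraints are 3u - 3v = 67 and -3u + 6v = -56.
Solving simultaneously gives u = 26, v = 11/3.

u = 26, v = 11/3, maximum z = 478/3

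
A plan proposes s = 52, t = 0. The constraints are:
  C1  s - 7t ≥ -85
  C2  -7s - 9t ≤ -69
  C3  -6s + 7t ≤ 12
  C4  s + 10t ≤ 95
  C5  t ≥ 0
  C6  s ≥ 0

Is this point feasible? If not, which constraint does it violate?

C1: 52 ≥ -85 ✓
C2: -364 ≤ -69 ✓
C3: -312 ≤ 12 ✓
C4: 52 ≤ 95 ✓
C5: 0 ≥ 0 ✓
C6: 52 ≥ 0 ✓

feasible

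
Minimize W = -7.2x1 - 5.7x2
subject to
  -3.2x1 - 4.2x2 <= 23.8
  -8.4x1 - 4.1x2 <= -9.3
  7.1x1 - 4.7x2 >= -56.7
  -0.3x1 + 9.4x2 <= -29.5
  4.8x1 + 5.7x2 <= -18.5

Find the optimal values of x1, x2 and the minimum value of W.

Corner points and W = -7.2x1 - 5.7x2:
  (1708/277, -2871/277) → W = 40671/2770
  (483/16, -86/3) → W = -1079/20
  (6443/1410, -1667/235) → W = 17703/2350

x1 = 483/16, x2 = -86/3, minimum W = -1079/20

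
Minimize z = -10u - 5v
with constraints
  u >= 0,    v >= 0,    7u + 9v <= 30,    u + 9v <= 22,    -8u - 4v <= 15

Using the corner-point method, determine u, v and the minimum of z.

u = 30/7, v = 0, minimum z = -300/7

Extreme points and z = -10u - 5v:
  (0, 0) → z = 0
  (0, 22/9) → z = -110/9
  (30/7, 0) → z = -300/7
  (4/3, 62/27) → z = -670/27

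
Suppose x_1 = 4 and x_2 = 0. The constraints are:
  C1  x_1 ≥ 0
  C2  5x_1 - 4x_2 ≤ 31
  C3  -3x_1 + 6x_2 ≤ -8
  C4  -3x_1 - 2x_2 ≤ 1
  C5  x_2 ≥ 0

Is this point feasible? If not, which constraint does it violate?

feasible

C1: 4 ≥ 0 ✓
C2: 20 ≤ 31 ✓
C3: -12 ≤ -8 ✓
C4: -12 ≤ 1 ✓
C5: 0 ≥ 0 ✓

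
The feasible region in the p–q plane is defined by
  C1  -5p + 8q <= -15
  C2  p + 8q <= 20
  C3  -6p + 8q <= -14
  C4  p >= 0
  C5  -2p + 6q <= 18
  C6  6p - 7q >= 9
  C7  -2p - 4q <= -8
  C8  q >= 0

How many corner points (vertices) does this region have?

Intersecting each pair of boundary lines and keeping only the points that satisfy every inequality leaves:
  (35/6, 85/48)
  (31/9, 5/18)
  (20, 0)
  (4, 0)

4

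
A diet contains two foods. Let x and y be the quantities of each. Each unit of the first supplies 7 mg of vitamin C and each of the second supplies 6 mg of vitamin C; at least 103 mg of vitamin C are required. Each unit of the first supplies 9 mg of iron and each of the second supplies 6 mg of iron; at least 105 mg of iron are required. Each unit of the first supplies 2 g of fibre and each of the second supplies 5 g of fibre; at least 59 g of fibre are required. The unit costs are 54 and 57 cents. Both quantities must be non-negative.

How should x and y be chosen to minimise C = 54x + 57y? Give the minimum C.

x = 7, y = 9, minimum C = 891

Vertices and C = 54x + 57y:
  (0, 35/2) → C = 1995/2
  (59/2, 0) → C = 1593
  (1, 16) → C = 966
  (7, 9) → C = 891
The feasible region is unbounded (it extends along (0, 1), (1, 0)), but C strictly increases along every unbounded feasible direction, so there is no improving ray and the minimum is attained at a vertex.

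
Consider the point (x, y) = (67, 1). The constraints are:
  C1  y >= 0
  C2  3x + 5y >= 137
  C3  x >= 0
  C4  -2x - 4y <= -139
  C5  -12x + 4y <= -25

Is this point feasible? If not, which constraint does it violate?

not feasible — violates C4

Constraint C4: -2x - 4y = -138, which is not ≤ -139. All other constraints are satisfied.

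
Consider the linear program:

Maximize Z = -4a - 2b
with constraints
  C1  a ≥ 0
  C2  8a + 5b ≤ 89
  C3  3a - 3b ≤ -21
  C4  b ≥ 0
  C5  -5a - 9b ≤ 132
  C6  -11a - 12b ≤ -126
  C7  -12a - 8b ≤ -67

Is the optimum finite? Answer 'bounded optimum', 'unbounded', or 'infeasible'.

bounded optimum

Extreme points and Z = -4a - 2b:
  (0, 89/5) → Z = -178/5
  (0, 21/2) → Z = -21
  (54/13, 145/13) → Z = -506/13
  (42/23, 203/23) → Z = -574/23
The feasible region has finitely many vertices and no improving ray; the maximum is -21 at (0, 21/2).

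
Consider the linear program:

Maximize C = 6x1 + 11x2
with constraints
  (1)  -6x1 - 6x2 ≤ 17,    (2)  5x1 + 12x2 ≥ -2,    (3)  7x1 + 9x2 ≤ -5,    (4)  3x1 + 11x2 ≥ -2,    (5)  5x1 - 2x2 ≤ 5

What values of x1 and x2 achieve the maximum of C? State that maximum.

x1 = -41/4, x2 = 89/12, maximum C = 241/12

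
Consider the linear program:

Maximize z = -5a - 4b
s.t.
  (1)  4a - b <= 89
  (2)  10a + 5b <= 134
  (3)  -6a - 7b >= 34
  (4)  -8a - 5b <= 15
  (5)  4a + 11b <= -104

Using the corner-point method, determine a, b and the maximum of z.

Vertices and z = -5a - 4b:
  (589/34, -335/17) → z = -265/34
  (215/14, -193/7) → z = 67/2
  (177/19, -244/19) → z = 91/19
  (355/68, -193/17) → z = 1313/68

a = 215/14, b = -193/7, maximum z = 67/2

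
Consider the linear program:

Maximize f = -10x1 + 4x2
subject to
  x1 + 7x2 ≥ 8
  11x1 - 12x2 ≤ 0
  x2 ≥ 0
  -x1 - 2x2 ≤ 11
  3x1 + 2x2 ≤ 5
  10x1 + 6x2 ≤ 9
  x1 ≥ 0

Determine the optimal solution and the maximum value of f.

x1 = 0, x2 = 3/2, maximum f = 6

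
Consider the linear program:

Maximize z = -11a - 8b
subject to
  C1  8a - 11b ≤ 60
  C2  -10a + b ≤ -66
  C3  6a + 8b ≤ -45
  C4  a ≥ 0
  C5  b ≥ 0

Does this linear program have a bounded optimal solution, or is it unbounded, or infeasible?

infeasible

The boundaries 8a - 11b = 60 and b = 0 meet at (15/2, 0), but that point violates 6a + 8b ≤ -45. Every candidate vertex is excluded by some other constraint, so the feasible region is empty.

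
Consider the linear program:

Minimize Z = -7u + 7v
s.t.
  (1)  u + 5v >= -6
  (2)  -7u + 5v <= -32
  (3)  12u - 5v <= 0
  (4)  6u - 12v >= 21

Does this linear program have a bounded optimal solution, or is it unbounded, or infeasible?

The boundaries u + 5v = -6 and -7u + 5v = -32 meet at (13/4, -37/20), but that point violates 12u - 5v ≤ 0. Every candidate vertex is excluded by some other constraint, so the feasible region is empty.

infeasible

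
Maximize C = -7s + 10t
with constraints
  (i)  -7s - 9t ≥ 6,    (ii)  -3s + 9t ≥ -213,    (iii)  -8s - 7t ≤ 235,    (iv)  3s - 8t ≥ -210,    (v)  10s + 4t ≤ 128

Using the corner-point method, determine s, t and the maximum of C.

Corner points and C = -7s + 10t:
  (-1938/83, 1452/83) → C = 28086/83
  (588/31, -478/31) → C = -8896/31
  (-208/31, -803/31) → C = -6574/31
  (334/17, -291/17) → C = -5248/17
  (-670/17, 195/17) → C = 6640/17

At the optimal vertex, -8s - 7t = 235 and 3s - 8t = -210.
Solving simultaneously gives s = -670/17, t = 195/17.

s = -670/17, t = 195/17, maximum C = 6640/17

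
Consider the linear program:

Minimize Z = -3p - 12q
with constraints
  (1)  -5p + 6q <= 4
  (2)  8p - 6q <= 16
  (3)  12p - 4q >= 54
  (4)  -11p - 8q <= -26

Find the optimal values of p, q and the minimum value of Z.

p = 20/3, q = 56/9, minimum Z = -284/3

Feasible corners and Z = -3p - 12q:
  (20/3, 56/9) → Z = -284/3
  (85/13, 159/26) → Z = -93
  (13/2, 6) → Z = -183/2

At the optimal vertex, -5p + 6q = 4 and 8p - 6q = 16.
Solving simultaneously gives p = 20/3, q = 56/9.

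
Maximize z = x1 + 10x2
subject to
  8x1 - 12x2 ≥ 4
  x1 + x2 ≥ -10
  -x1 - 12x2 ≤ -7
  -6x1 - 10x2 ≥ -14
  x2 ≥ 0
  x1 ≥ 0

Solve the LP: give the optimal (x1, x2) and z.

x1 = 26/19, x2 = 11/19, maximum z = 136/19

Vertices and z = x1 + 10x2:
  (11/9, 13/27) → z = 163/27
  (26/19, 11/19) → z = 136/19
  (49/31, 14/31) → z = 189/31

The optimum lies where 8x1 - 12x2 = 4 and -6x1 - 10x2 = -14.
Solving simultaneously gives x1 = 26/19, x2 = 11/19.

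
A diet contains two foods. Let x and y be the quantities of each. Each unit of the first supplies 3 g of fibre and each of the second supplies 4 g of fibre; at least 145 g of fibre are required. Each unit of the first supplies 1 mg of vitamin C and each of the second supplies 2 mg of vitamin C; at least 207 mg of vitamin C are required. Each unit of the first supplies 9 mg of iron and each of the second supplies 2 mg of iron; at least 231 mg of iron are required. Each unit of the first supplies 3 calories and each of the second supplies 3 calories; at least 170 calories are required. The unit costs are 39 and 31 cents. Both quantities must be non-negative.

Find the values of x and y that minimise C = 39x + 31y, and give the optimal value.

Extreme points and C = 39x + 31y:
  (0, 231/2) → C = 7161/2
  (207, 0) → C = 8073
  (3, 102) → C = 3279
The feasible region is unbounded (it extends along (0, 1), (1, 0)), but C strictly increases along every unbounded feasible direction, so there is no improving ray and the minimum is attained at a vertex.

x = 3, y = 102, minimum C = 3279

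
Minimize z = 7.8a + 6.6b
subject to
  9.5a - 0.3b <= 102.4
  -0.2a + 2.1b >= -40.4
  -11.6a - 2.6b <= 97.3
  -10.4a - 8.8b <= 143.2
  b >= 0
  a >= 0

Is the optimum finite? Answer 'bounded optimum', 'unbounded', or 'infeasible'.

Vertices and z = 7.8a + 6.6b:
  (1024/95, 0) → z = 39936/475
  (0, 0) → z = 0
The feasible region has finitely many vertices and no improving ray; the minimum is 0 at (0, 0).

bounded optimum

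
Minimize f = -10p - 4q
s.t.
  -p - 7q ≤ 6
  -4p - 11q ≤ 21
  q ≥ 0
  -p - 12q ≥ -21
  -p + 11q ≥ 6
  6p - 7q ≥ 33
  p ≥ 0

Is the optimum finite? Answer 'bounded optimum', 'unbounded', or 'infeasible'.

bounded optimum

Corner points and f = -10p - 4q:
  (159/23, 27/23) → f = -1698/23
  (543/79, 93/79) → f = -5802/79
  (405/59, 69/59) → f = -4326/59
The feasible region has finitely many vertices and no improving ray; the minimum is -1698/23 at (159/23, 27/23).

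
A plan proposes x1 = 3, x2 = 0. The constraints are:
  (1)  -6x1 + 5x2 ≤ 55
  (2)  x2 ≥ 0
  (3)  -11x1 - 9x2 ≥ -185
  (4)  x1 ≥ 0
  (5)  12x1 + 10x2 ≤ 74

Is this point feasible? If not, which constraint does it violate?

(1): -18 ≤ 55 ✓
(2): 0 ≥ 0 ✓
(3): -33 ≥ -185 ✓
(4): 3 ≥ 0 ✓
(5): 36 ≤ 74 ✓

feasible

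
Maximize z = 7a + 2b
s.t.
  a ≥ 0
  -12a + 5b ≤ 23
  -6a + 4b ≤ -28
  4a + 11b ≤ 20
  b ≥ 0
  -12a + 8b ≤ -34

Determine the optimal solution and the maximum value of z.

a = 5, b = 0, maximum z = 35

Feasible corners and z = 7a + 2b:
  (194/41, 4/41) → z = 1366/41
  (14/3, 0) → z = 98/3
  (5, 0) → z = 35

The binding constraints are 4a + 11b = 20 and b = 0.
Solving simultaneously gives a = 5, b = 0.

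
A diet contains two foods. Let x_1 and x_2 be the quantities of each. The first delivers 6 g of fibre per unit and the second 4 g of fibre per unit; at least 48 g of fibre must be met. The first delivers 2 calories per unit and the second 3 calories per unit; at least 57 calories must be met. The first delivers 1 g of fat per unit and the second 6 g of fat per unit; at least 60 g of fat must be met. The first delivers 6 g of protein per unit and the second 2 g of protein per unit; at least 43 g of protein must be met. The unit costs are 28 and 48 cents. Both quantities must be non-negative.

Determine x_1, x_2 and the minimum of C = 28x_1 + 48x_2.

Vertices and C = 28x_1 + 48x_2:
  (0, 43/2) → C = 1032
  (60, 0) → C = 1680
  (18, 7) → C = 840
  (15/14, 128/7) → C = 6354/7
The feasible region is unbounded (it extends along (0, 1), (1, 0)), but C strictly increases along every unbounded feasible direction, so there is no improving ray and the minimum is attained at a vertex.

The optimum lies where 2x_1 + 3x_2 = 57 and x_1 + 6x_2 = 60.
Solving simultaneously gives x_1 = 18, x_2 = 7.

x_1 = 18, x_2 = 7, minimum C = 840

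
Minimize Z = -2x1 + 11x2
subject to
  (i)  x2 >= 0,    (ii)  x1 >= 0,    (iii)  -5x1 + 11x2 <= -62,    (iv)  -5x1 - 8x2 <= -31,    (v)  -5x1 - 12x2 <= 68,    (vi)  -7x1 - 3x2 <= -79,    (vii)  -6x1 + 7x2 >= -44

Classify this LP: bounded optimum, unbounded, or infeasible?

infeasible

The boundaries x2 = 0 and -5x1 + 11x2 = -62 meet at (62/5, 0), but that point violates -6x1 + 7x2 ≥ -44. Every candidate vertex is excluded by some other constraint, so the feasible region is empty.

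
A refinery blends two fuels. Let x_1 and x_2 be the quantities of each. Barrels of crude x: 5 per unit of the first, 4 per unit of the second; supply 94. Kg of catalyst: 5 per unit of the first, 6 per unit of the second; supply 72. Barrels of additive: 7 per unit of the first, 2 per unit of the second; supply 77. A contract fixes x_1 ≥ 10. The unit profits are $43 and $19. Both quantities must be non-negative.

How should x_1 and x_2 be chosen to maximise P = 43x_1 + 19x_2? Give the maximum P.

Extreme points and P = 43x_1 + 19x_2:
  (11, 0) → P = 473
  (10, 0) → P = 430
  (10, 7/2) → P = 993/2

x_1 = 10, x_2 = 7/2, maximum P = 993/2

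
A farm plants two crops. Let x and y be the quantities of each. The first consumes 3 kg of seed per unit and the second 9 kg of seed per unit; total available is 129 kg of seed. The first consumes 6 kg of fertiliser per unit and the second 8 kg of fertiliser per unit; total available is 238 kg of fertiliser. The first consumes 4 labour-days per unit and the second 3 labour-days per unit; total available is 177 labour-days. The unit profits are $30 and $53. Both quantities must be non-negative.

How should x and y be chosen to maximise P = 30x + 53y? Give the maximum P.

Vertices and P = 30x + 53y:
  (0, 0) → P = 0
  (0, 43/3) → P = 2279/3
  (119/3, 0) → P = 1190
  (37, 2) → P = 1216

x = 37, y = 2, maximum P = 1216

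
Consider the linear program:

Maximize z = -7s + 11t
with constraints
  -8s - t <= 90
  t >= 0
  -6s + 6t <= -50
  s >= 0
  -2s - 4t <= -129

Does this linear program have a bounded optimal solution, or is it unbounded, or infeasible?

unbounded

From the feasible point (129/2, 0), moving in the direction (6, 6) keeps every constraint satisfied while z increases without bound.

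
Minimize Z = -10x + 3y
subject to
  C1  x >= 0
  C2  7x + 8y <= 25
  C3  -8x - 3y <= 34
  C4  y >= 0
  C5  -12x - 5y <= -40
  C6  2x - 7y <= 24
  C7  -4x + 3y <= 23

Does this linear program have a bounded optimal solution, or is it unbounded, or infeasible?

Corner points and Z = -10x + 3y:
  (25/7, 0) → Z = -250/7
  (195/61, 20/61) → Z = -1890/61
  (10/3, 0) → Z = -100/3
The feasible region has finitely many vertices and no improving ray; the minimum is -250/7 at (25/7, 0).

bounded optimum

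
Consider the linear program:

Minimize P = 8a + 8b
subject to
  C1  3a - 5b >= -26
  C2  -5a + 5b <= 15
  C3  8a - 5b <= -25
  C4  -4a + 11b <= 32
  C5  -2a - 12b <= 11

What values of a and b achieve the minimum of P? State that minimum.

Corner points and P = 8a + 8b:
  (-10/3, -1/3) → P = -88/3
  (-47/14, -5/14) → P = -208/7
  (-355/106, -19/53) → P = -1572/53

a = -47/14, b = -5/14, minimum P = -208/7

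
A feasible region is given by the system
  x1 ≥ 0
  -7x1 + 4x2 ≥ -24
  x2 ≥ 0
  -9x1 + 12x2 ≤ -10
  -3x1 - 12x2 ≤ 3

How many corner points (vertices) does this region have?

3

The feasible vertices (each the meet of two boundaries and inside every other half-plane) are:
  (24/7, 0)
  (31/6, 73/24)
  (10/9, 0)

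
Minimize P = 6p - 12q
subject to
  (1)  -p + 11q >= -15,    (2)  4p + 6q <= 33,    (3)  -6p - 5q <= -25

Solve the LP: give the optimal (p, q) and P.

Feasible corners and P = 6p - 12q:
  (453/50, -27/50) → P = 1521/25
  (350/71, -65/71) → P = 2880/71
  (-15/16, 49/8) → P = -633/8

The binding constraints are 4p + 6q = 33 and -6p - 5q = -25.
Solving simultaneously gives p = -15/16, q = 49/8.

p = -15/16, q = 49/8, minimum P = -633/8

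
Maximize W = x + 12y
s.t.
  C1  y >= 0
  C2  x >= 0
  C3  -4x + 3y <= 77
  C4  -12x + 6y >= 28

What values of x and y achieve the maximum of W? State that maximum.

Vertices and W = x + 12y:
  (0, 77/3) → W = 308
  (0, 14/3) → W = 56
  (63/2, 203/3) → W = 1687/2

x = 63/2, y = 203/3, maximum W = 1687/2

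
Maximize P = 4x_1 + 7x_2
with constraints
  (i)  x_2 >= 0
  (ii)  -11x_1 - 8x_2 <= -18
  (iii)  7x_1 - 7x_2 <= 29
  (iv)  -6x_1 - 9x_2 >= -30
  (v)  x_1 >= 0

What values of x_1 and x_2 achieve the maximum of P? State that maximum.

x_1 = 0, x_2 = 10/3, maximum P = 70/3

Feasible corners and P = 4x_1 + 7x_2:
  (18/11, 0) → P = 72/11
  (29/7, 0) → P = 116/7
  (0, 9/4) → P = 63/4
  (157/35, 12/35) → P = 712/35
  (0, 10/3) → P = 70/3

At the optimal vertex, -6x_1 - 9x_2 = -30 and x_1 = 0.
Solving simultaneously gives x_1 = 0, x_2 = 10/3.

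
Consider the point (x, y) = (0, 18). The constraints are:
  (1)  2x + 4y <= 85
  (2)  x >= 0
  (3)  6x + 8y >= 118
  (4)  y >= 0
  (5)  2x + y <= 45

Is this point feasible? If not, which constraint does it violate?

feasible

(1): 72 ≤ 85 ✓
(2): 0 ≥ 0 ✓
(3): 144 ≥ 118 ✓
(4): 18 ≥ 0 ✓
(5): 18 ≤ 45 ✓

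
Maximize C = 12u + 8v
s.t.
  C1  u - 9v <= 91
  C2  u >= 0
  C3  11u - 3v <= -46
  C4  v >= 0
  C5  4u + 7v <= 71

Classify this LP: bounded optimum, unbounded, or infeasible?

The boundaries u = 0 and 11u - 3v = -46 meet at (0, 46/3), but that point violates 4u + 7v ≤ 71. Every candidate vertex is excluded by some other constraint, so the feasible region is empty.

infeasible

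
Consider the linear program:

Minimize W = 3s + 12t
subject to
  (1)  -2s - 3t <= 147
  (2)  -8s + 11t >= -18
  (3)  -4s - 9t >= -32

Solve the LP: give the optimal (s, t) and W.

s = -1563/46, t = -606/23, minimum W = -19233/46

Extreme points and W = 3s + 12t:
  (-1563/46, -606/23) → W = -19233/46
  (-473/2, 326/3) → W = 1189/2
  (257/58, 46/29) → W = 1875/58

The optimum lies where -2s - 3t = 147 and -8s + 11t = -18.
Solving simultaneously gives s = -1563/46, t = -606/23.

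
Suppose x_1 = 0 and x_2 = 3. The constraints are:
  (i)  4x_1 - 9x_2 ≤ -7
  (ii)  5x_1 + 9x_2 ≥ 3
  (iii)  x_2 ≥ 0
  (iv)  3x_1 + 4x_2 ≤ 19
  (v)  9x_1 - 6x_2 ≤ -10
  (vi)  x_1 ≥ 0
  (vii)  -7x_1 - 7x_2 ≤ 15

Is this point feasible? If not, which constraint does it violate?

(i): -27 ≤ -7 ✓
(ii): 27 ≥ 3 ✓
(iii): 3 ≥ 0 ✓
(iv): 12 ≤ 19 ✓
(v): -18 ≤ -10 ✓
(vi): 0 ≥ 0 ✓
(vii): -21 ≤ 15 ✓

feasible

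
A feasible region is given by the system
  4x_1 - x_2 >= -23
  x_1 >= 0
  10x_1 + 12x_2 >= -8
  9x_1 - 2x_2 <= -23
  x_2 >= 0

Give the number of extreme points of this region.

Of the 10 pairwise boundary intersections, those satisfying every inequality are:
  (0, 23)
  (23, 115)
  (0, 23/2)

3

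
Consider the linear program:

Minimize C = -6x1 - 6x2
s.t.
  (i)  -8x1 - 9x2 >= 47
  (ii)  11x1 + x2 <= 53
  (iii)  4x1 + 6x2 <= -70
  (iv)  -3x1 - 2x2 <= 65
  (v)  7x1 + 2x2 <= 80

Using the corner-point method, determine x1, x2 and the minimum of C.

Corner points and C = -6x1 - 6x2:
  (194/31, -491/31) → C = 1782/31
  (9, -46) → C = 222
  (-25, 5) → C = 120

x1 = 194/31, x2 = -491/31, minimum C = 1782/31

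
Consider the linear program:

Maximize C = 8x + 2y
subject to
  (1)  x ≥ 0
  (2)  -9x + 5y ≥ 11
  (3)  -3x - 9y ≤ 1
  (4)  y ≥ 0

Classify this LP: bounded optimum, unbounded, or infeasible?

unbounded

From the feasible point (0, 11/5), moving in the direction (0, 1) keeps every constraint satisfied while C increases without bound.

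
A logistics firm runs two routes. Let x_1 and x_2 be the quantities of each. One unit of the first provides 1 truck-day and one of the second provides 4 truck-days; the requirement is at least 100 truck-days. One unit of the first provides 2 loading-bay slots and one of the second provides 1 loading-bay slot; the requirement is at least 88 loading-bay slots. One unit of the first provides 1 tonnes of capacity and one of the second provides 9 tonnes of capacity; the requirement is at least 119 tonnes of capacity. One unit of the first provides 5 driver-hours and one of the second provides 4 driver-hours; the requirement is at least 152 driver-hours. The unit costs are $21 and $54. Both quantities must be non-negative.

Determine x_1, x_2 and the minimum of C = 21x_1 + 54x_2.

x_1 = 36, x_2 = 16, minimum C = 1620

Vertices and C = 21x_1 + 54x_2:
  (0, 88) → C = 4752
  (119, 0) → C = 2499
  (36, 16) → C = 1620
  (424/5, 19/5) → C = 1986
The feasible region is unbounded (it extends along (0, 1), (1, 0)), but C strictly increases along every unbounded feasible direction, so there is no improving ray and the minimum is attained at a vertex.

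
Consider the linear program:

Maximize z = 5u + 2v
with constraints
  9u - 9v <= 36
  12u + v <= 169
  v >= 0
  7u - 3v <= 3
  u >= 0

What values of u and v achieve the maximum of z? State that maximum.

u = 0, v = 169, maximum z = 338

Corner points and z = 5u + 2v:
  (510/43, 1147/43) → z = 4844/43
  (0, 169) → z = 338
  (3/7, 0) → z = 15/7
  (0, 0) → z = 0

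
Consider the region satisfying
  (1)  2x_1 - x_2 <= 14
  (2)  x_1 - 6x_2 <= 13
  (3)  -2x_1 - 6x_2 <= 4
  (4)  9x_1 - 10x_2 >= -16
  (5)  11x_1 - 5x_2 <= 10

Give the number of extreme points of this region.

The feasible vertices (each the meet of two boundaries and inside every other half-plane) are:
  (-68/37, -2/37)
  (10/19, -16/19)
  (36/13, 266/65)

3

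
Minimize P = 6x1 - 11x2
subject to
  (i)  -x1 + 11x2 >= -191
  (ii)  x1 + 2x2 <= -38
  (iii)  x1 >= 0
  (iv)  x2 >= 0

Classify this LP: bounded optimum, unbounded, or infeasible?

The boundaries -x1 + 11x2 = -191 and x2 = 0 meet at (191, 0), but that point violates x1 + 2x2 ≤ -38. Every candidate vertex is excluded by some other constraint, so the feasible region is empty.

infeasible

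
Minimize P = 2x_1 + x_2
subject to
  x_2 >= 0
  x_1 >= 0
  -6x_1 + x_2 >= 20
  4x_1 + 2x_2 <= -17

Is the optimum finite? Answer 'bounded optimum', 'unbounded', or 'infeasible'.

The boundaries x_2 = 0 and 4x_1 + 2x_2 = -17 meet at (-17/4, 0), but that point violates x_1 ≥ 0. Every candidate vertex is excluded by some other constraint, so the feasible region is empty.

infeasible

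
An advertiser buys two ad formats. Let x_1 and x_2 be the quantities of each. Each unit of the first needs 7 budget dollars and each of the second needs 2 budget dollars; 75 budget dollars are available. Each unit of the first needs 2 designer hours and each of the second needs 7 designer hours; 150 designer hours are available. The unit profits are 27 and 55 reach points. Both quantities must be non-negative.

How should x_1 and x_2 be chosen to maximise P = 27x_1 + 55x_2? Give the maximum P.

x_1 = 5, x_2 = 20, maximum P = 1235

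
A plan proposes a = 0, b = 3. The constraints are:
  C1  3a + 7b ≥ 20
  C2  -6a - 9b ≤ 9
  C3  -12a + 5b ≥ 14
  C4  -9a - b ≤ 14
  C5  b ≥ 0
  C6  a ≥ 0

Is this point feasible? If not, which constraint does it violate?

C1: 21 ≥ 20 ✓
C2: -27 ≤ 9 ✓
C3: 15 ≥ 14 ✓
C4: -3 ≤ 14 ✓
C5: 3 ≥ 0 ✓
C6: 0 ≥ 0 ✓

feasible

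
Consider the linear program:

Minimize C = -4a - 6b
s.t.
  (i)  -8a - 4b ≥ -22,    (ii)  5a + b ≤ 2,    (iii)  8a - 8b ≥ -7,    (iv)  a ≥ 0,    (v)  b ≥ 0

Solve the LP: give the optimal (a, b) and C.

a = 3/16, b = 17/16, minimum C = -57/8

Feasible corners and C = -4a - 6b:
  (3/16, 17/16) → C = -57/8
  (2/5, 0) → C = -8/5
  (0, 7/8) → C = -21/4
  (0, 0) → C = 0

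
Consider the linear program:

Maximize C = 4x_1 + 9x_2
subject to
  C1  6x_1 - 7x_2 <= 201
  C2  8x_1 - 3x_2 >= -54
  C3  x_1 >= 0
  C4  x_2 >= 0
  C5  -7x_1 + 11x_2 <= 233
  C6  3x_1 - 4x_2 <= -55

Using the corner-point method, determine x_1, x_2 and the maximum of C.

x_1 = 327/5, x_2 = 314/5, maximum C = 4134/5

Extreme points and C = 4x_1 + 9x_2:
  (0, 18) → C = 162
  (105/67, 1486/67) → C = 13794/67
  (0, 55/4) → C = 495/4
  (327/5, 314/5) → C = 4134/5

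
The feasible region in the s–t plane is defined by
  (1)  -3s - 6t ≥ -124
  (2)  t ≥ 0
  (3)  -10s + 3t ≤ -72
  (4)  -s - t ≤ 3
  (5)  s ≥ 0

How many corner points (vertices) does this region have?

3

Intersecting each pair of boundary lines and keeping only the points that satisfy every inequality leaves:
  (124/3, 0)
  (268/23, 1024/69)
  (36/5, 0)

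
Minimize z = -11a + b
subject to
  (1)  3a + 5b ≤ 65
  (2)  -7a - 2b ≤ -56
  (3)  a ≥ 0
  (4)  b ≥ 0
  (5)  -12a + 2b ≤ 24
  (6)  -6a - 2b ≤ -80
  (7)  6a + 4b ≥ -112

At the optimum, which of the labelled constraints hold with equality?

Feasible corners and z = -11a + b:
  (65/3, 0) → z = -715/3
  (45/4, 25/4) → z = -235/2
  (40/3, 0) → z = -440/3

The minimum is at (65/3, 0). Substituting into each constraint, equality holds for (1) and (4); the remaining constraints have slack.

(1) and (4)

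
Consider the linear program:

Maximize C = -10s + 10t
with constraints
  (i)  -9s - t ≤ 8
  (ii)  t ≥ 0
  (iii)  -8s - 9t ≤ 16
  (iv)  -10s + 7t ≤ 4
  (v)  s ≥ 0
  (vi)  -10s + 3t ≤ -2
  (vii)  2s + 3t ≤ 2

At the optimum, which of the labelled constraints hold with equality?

(vi) and (vii)

Feasible corners and C = -10s + 10t:
  (1/5, 0) → C = -2
  (1, 0) → C = -10
  (1/3, 4/9) → C = 10/9

The maximum is at (1/3, 4/9). Substituting into each constraint, equality holds for (vi) and (vii); the remaining constraints have slack.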